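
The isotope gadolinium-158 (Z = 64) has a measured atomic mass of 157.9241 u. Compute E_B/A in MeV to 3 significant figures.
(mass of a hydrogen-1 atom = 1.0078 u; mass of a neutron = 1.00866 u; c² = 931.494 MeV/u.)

8.19 MeV/nucleon

Total constituent mass: 64 × 1.0078 + 94 × 1.00866 = 159.31324 u
The mass defect is 159.31324 − 157.9241 = 1.38914 u.
Binding energy = Δm·c² = 1.38914 × 931.494 MeV/u = 1293.98 MeV
Dividing by A = 158 gives 8.190 MeV per nucleon.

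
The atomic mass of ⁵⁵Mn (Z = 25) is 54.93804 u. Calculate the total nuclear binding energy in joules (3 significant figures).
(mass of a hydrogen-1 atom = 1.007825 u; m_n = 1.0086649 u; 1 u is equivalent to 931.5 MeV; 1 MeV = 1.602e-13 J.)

7.72e-11 J

Z = 25, so N = A − Z = 55 − 25 = 30.
Total constituent mass: 25 × 1.007825 + 30 × 1.0086649 = 55.4555720 u
The mass defect is 55.4555720 − 54.93804 = 0.5175320 u.
Binding energy = Δm·c² = 0.5175320 × 931.5 MeV/u = 482.081 MeV
In joules: 482.081 MeV × 1.602e-13 J/MeV = 7.7229e-11 J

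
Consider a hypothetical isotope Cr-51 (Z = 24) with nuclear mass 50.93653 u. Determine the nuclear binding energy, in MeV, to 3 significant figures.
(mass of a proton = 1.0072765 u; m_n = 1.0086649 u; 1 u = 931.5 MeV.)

440 MeV

With 24 protons and 27 neutrons (A = 51):
Total constituent mass: 24 × 1.0072765 + 27 × 1.0086649 = 51.4085883 u
Mass defect Δm = 51.4085883 − 50.93653 = 0.4720583 u
E_B = 0.4720583 × 931.5 = 439.722 MeV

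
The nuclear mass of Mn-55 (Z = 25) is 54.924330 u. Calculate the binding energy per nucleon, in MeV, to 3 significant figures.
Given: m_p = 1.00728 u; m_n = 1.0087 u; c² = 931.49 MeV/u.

With 25 protons and 30 neutrons (A = 55):
Total constituent mass: 25 × 1.00728 + 30 × 1.0087 = 55.44300 u
The mass defect is 55.44300 − 54.924330 = 0.518670 u.
Binding energy = Δm·c² = 0.518670 × 931.49 MeV/u = 483.136 MeV
Per nucleon: 483.136 / 55 = 8.784 MeV

8.78 MeV/nucleon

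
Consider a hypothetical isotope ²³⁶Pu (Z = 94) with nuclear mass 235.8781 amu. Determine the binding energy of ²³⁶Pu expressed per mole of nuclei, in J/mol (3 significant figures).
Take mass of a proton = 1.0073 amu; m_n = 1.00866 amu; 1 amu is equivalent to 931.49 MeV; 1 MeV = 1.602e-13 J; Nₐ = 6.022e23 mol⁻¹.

Σm = 94·m_p + 142·m_n = 94.6862 + 143.22972 = 237.91592 amu
The mass defect is 237.91592 − 235.8781 = 2.03782 amu.
Binding energy = Δm·c² = 2.03782 × 931.49 MeV/amu = 1898.21 MeV
Per nucleus in joules: 1898.21 MeV × 1.602e-13 J/MeV = 3.0409e-10 J
Per mole: 3.0409e-10 J × 6.022e23 mol⁻¹ = 1.8312e+14 J/mol

1.83e+14 J/mol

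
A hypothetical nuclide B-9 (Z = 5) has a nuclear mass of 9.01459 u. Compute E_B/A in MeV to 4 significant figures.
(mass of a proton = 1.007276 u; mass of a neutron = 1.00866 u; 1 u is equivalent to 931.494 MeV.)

Z = 5, so N = A − Z = 9 − 5 = 4.
Total constituent mass: 5 × 1.007276 + 4 × 1.00866 = 9.071020 u
Δm = 9.071020 − 9.01459 = 0.056430 u
Binding energy = Δm·c² = 0.056430 × 931.494 MeV/u = 52.5642 MeV
Dividing by A = 9 gives 5.840 MeV per nucleon.

5.840 MeV/nucleon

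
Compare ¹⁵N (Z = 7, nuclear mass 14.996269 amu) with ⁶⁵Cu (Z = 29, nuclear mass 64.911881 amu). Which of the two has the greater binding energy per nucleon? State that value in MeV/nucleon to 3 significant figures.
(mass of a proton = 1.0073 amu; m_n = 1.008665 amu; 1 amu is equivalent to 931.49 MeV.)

¹⁵N: Σm = 7(1.0073) + 8(1.008665) = 15.120420 amu; Δm = 0.124151 amu; E_B = 115.65 MeV; E_B/A = 7.710 MeV
⁶⁵Cu: Σm = 29(1.0073) + 36(1.008665) = 65.523640 amu; Δm = 0.611759 amu; E_B = 569.85 MeV; E_B/A = 8.767 MeV
⁶⁵Cu has the higher binding energy per nucleon, so it is the more tightly bound nucleus.

⁶⁵Cu; 8.77 MeV/nucleon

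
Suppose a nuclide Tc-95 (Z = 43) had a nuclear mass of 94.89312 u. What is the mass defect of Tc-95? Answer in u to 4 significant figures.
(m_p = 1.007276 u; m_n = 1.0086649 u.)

0.8703 u

Mass of separated nucleons = 43(1.007276) + 52(1.0086649) = 43.312868 + 52.4505748 = 95.7634428 u
Mass defect Δm = 95.7634428 − 94.89312 = 0.8703228 u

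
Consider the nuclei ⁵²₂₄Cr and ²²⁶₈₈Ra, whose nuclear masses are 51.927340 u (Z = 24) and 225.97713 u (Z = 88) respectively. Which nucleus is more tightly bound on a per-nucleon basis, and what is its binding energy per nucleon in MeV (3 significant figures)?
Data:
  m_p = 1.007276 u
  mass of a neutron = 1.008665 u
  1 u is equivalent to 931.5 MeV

⁵²₂₄Cr; 8.78 MeV/nucleon

⁵²₂₄Cr: Σm = 24(1.007276) + 28(1.008665) = 52.417244 u; Δm = 0.489904 u; E_B = 456.35 MeV; E_B/A = 8.776 MeV
²²⁶₈₈Ra: Σm = 88(1.007276) + 138(1.008665) = 227.836058 u; Δm = 1.858928 u; E_B = 1731.6 MeV; E_B/A = 7.662 MeV
⁵²₂₄Cr has the higher binding energy per nucleon, so it is the more tightly bound nucleus.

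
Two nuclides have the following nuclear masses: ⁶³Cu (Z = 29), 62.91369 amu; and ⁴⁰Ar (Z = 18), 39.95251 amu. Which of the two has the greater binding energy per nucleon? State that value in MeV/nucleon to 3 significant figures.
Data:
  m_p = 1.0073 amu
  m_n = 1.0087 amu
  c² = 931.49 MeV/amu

⁶³Cu: Σm = 29(1.0073) + 34(1.0087) = 63.5075 amu; Δm = 0.59381 amu; E_B = 553.13 MeV; E_B/A = 8.780 MeV
⁴⁰Ar: Σm = 18(1.0073) + 22(1.0087) = 40.3228 amu; Δm = 0.37029 amu; E_B = 344.92 MeV; E_B/A = 8.623 MeV
⁶³Cu has the higher binding energy per nucleon, so it is the more tightly bound nucleus.

⁶³Cu; 8.78 MeV/nucleon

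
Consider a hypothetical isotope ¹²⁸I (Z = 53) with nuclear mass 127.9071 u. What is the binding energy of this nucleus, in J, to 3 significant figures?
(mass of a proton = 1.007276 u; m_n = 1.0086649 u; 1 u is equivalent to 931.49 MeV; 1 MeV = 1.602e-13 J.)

1.68e-10 J

Σm = 53·m_p + 75·m_n = 53.385628 + 75.6498675 = 129.0354955 u
Mass defect Δm = 129.0354955 − 127.9071 = 1.1283955 u
E_B = 1.1283955 × 931.49 = 1051.09 MeV
In joules: 1051.09 MeV × 1.602e-13 J/MeV = 1.6838e-10 J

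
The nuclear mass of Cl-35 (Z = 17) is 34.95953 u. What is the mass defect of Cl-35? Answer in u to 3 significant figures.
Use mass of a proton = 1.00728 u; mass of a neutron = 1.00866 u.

0.320 u

The nucleus contains 17 protons and 35 − 17 = 18 neutrons.
Mass of separated nucleons = 17(1.00728) + 18(1.00866) = 17.12376 + 18.15588 = 35.27964 u
The mass defect is 35.27964 − 34.95953 = 0.32011 u.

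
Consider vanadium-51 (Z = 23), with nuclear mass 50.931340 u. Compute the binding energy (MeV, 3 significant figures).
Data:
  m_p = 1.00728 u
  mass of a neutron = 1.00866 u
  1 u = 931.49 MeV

The nucleus contains 23 protons and 51 − 23 = 28 neutrons.
Mass of separated nucleons = 23(1.00728) + 28(1.00866) = 23.16744 + 28.24248 = 51.40992 u
Mass defect Δm = 51.40992 − 50.931340 = 0.478580 u
E_B = 0.478580 × 931.49 = 445.792 MeV

446 MeV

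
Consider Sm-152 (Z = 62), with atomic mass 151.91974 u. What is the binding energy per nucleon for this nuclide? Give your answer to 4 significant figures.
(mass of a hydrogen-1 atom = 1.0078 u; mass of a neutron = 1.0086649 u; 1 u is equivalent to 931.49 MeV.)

8.235 MeV/nucleon

With 62 protons and 90 neutrons (A = 152):
Total constituent mass: 62 × 1.0078 + 90 × 1.0086649 = 153.2634410 u
Mass defect Δm = 153.2634410 − 151.91974 = 1.3437010 u
Binding energy = Δm·c² = 1.3437010 × 931.49 MeV/u = 1251.644 MeV
Dividing by A = 152 gives 8.235 MeV per nucleon.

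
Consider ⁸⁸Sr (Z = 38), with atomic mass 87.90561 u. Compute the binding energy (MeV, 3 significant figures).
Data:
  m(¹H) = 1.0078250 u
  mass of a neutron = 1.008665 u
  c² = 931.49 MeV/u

768 MeV

With 38 protons and 50 neutrons (A = 88):
Mass of separated nucleons = 38(1.0078250) + 50(1.008665) = 38.2973500 + 50.433250 = 88.7306000 u
The mass defect is 88.7306000 − 87.90561 = 0.8249900 u.
E_B = 0.8249900 × 931.49 = 768.470 MeV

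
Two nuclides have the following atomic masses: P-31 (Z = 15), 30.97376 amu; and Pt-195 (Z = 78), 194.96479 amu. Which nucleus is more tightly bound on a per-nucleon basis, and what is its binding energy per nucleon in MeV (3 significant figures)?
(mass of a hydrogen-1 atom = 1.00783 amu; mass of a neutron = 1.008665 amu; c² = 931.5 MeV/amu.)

P-31; 8.48 MeV/nucleon

P-31: Σm = 15(1.00783) + 16(1.008665) = 31.256090 amu; Δm = 0.282330 amu; E_B = 262.99 MeV; E_B/A = 8.484 MeV
Pt-195: Σm = 78(1.00783) + 117(1.008665) = 196.624545 amu; Δm = 1.659755 amu; E_B = 1546.1 MeV; E_B/A = 7.929 MeV
P-31 has the higher binding energy per nucleon, so it is the more tightly bound nucleus.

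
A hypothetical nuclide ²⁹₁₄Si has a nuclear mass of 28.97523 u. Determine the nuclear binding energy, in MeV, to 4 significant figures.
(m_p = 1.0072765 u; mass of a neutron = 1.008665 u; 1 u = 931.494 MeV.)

239.0 MeV

The nucleus contains 14 protons and 29 − 14 = 15 neutrons.
Mass of separated nucleons = 14(1.0072765) + 15(1.008665) = 14.1018710 + 15.129975 = 29.2318460 u
Mass defect Δm = 29.2318460 − 28.97523 = 0.2566160 u
Binding energy = Δm·c² = 0.2566160 × 931.494 MeV/u = 239.036 MeV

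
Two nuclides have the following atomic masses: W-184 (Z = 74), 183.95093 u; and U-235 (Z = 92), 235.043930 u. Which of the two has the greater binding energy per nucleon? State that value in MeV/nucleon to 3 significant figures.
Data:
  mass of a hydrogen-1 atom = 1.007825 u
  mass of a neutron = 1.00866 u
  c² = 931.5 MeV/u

W-184; 8.00 MeV/nucleon

W-184: Σm = 74(1.007825) + 110(1.00866) = 185.531650 u; Δm = 1.580720 u; E_B = 1472.4 MeV; E_B/A = 8.002 MeV
U-235: Σm = 92(1.007825) + 143(1.00866) = 236.958280 u; Δm = 1.914350 u; E_B = 1783.2 MeV; E_B/A = 7.588 MeV
W-184 has the higher binding energy per nucleon, so it is the more tightly bound nucleus.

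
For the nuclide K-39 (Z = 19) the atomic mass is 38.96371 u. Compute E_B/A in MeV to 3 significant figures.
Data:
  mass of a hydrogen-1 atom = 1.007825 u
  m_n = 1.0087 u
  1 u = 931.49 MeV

8.57 MeV/nucleon

Σm = 19·m(¹H) + 20·m_n = 19.148675 + 20.1740 = 39.322675 u
The mass defect is 39.322675 − 38.96371 = 0.358965 u.
Binding energy = Δm·c² = 0.358965 × 931.49 MeV/u = 334.372 MeV
Dividing by A = 39 gives 8.574 MeV per nucleon.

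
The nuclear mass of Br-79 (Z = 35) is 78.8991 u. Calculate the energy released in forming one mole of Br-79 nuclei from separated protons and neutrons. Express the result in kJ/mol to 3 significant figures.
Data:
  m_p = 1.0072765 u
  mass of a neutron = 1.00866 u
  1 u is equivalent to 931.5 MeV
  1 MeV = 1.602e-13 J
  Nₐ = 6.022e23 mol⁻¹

With 35 protons and 44 neutrons (A = 79):
Total constituent mass: 35 × 1.0072765 + 44 × 1.00866 = 79.6357175 u
Mass defect Δm = 79.6357175 − 78.8991 = 0.7366175 u
E_B = 0.7366175 × 931.5 = 686.159 MeV
Per nucleus in joules: 686.159 MeV × 1.602e-13 J/MeV = 1.0992e-10 J
Per mole: 1.0992e-10 J × 6.022e23 mol⁻¹ = 6.6194e+13 J/mol

6.62e+10 kJ/mol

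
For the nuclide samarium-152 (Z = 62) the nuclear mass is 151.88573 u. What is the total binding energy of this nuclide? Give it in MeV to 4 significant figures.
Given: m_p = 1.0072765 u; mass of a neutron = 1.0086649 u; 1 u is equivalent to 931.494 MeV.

Z = 62, so N = A − Z = 152 − 62 = 90.
Mass of separated nucleons = 62(1.0072765) + 90(1.0086649) = 62.4511430 + 90.7798410 = 153.2309840 u
Mass defect Δm = 153.2309840 − 151.88573 = 1.3452540 u
Binding energy = Δm·c² = 1.3452540 × 931.494 MeV/u = 1253.10 MeV

1253 MeV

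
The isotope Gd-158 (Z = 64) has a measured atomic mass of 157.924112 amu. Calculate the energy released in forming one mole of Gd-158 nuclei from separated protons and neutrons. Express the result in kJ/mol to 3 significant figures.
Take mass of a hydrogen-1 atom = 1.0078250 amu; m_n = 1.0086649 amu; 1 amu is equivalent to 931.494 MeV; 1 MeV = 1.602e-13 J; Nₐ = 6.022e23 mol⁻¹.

1.25e+11 kJ/mol

Σm = 64·m(¹H) + 94·m_n = 64.5008000 + 94.8145006 = 159.3153006 amu
Mass defect Δm = 159.3153006 − 157.924112 = 1.3911886 amu
E_B = 1.3911886 × 931.494 = 1295.88 MeV
Per nucleus in joules: 1295.88 MeV × 1.602e-13 J/MeV = 2.0760e-10 J
Per mole: 2.0760e-10 J × 6.022e23 mol⁻¹ = 1.2502e+14 J/mol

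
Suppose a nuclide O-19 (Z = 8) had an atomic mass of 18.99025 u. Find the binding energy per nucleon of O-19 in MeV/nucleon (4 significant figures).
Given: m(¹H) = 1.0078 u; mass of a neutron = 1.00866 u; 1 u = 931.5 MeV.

8.207 MeV/nucleon

Total constituent mass: 8 × 1.0078 + 11 × 1.00866 = 19.15766 u
Δm = 19.15766 − 18.99025 = 0.16741 u
Binding energy = Δm·c² = 0.16741 × 931.5 MeV/u = 155.942 MeV
Dividing by A = 19 gives 8.207 MeV per nucleon.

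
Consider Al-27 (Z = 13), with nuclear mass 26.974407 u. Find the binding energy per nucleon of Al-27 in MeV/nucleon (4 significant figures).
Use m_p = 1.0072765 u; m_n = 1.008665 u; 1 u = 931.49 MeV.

The nucleus contains 13 protons and 27 − 13 = 14 neutrons.
Total constituent mass: 13 × 1.0072765 + 14 × 1.008665 = 27.2159045 u
The mass defect is 27.2159045 − 26.974407 = 0.2414975 u.
Converting to energy: 0.2414975 u × 931.49 MeV/u = 224.953 MeV
BE/A = 224.953 MeV / 27 = 8.332 MeV/nucleon

8.332 MeV/nucleon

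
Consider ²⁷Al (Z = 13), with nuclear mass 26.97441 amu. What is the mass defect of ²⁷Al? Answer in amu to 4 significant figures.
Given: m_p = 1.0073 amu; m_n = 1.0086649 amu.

With 13 protons and 14 neutrons (A = 27):
Total constituent mass: 13 × 1.0073 + 14 × 1.0086649 = 27.2162086 amu
The mass defect is 27.2162086 − 26.97441 = 0.2417986 amu.

0.2418 amu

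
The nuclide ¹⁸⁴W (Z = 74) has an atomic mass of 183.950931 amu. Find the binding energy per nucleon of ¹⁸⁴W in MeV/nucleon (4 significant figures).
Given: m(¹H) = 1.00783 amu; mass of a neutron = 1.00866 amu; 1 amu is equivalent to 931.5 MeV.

With 74 protons and 110 neutrons (A = 184):
Σm = 74·m(¹H) + 110·m_n = 74.57942 + 110.95260 = 185.53202 amu
Δm = 185.53202 − 183.950931 = 1.581089 amu
Converting to energy: 1.581089 amu × 931.5 MeV/amu = 1472.78 MeV
Per nucleon: 1472.78 / 184 = 8.004 MeV

8.004 MeV/nucleon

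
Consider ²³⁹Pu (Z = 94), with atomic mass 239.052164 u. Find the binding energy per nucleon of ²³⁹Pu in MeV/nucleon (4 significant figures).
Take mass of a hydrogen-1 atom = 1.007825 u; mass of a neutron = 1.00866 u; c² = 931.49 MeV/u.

7.557 MeV/nucleon

With 94 protons and 145 neutrons (A = 239):
Total constituent mass: 94 × 1.007825 + 145 × 1.00866 = 240.991250 u
Mass defect Δm = 240.991250 − 239.052164 = 1.939086 u
Binding energy = Δm·c² = 1.939086 × 931.49 MeV/u = 1806.24 MeV
Dividing by A = 239 gives 7.557 MeV per nucleon.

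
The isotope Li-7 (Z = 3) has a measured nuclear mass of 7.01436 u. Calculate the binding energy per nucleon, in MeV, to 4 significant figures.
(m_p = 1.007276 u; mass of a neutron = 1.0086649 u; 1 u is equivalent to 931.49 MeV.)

The nucleus contains 3 protons and 7 − 3 = 4 neutrons.
Σm = 3·m_p + 4·m_n = 3.021828 + 4.0346596 = 7.0564876 u
The mass defect is 7.0564876 − 7.01436 = 0.0421276 u.
Converting to energy: 0.0421276 u × 931.49 MeV/u = 39.2414 MeV
Dividing by A = 7 gives 5.606 MeV per nucleon.

5.606 MeV/nucleon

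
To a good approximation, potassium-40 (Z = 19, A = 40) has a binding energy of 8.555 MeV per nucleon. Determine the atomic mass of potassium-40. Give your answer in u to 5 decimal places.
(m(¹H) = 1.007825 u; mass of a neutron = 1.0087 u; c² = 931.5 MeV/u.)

39.96401 u

Total binding energy = 40 × 8.555 = 342.200 MeV
Mass defect = 342.200 MeV / (931.5 MeV/u) = 0.3673645 u
Constituent mass = 19(1.007825) + 21(1.0087) = 40.331375 u
Atomic mass = 40.331375 − 0.3673645 = 39.9640105 u ≈ 39.96401 u (to 5 decimal places)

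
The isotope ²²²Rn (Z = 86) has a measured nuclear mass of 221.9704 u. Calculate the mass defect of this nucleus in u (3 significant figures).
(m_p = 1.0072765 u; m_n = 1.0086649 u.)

1.83 u

Total constituent mass: 86 × 1.0072765 + 136 × 1.0086649 = 223.8042054 u
Mass defect Δm = 223.8042054 − 221.9704 = 1.8338054 u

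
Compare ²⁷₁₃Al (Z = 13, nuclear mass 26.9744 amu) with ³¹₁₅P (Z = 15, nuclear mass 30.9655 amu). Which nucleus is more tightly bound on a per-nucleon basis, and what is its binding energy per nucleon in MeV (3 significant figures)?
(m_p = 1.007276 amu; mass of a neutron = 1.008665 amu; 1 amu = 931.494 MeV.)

³¹₁₅P; 8.48 MeV/nucleon

²⁷₁₃Al: Σm = 13(1.007276) + 14(1.008665) = 27.215898 amu; Δm = 0.241498 amu; E_B = 224.954 MeV; E_B/A = 8.332 MeV
³¹₁₅P: Σm = 15(1.007276) + 16(1.008665) = 31.247780 amu; Δm = 0.282280 amu; E_B = 262.94 MeV; E_B/A = 8.482 MeV
³¹₁₅P has the higher binding energy per nucleon, so it is the more tightly bound nucleus.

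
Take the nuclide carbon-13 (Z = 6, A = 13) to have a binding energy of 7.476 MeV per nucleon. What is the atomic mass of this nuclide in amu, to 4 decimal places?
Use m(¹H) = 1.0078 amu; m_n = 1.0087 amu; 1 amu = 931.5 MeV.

13.0034 amu

Total binding energy = 13 × 7.476 = 97.188 MeV
Mass defect = 97.188 MeV / (931.5 MeV/amu) = 0.104335 amu
Constituent mass = 6(1.0078) + 7(1.0087) = 13.1077 amu
Atomic mass = 13.1077 − 0.104335 = 13.003365 amu ≈ 13.0034 amu (to 4 decimal places)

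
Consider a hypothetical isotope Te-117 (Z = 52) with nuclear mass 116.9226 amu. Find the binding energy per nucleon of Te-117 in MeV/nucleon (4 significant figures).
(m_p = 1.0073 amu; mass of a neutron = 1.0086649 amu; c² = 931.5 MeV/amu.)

The nucleus contains 52 protons and 117 − 52 = 65 neutrons.
Mass of separated nucleons = 52(1.0073) + 65(1.0086649) = 52.3796 + 65.5632185 = 117.9428185 amu
The mass defect is 117.9428185 − 116.9226 = 1.0202185 amu.
E_B = 1.0202185 × 931.5 = 950.334 MeV
Dividing by A = 117 gives 8.123 MeV per nucleon.

8.123 MeV/nucleon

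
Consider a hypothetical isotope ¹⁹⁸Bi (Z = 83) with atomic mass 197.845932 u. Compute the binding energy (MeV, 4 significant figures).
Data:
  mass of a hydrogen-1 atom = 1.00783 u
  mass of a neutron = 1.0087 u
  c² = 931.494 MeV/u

With 83 protons and 115 neutrons (A = 198):
Mass of separated nucleons = 83(1.00783) + 115(1.0087) = 83.64989 + 116.0005 = 199.65039 u
The mass defect is 199.65039 − 197.845932 = 1.804458 u.
Binding energy = Δm·c² = 1.804458 × 931.494 MeV/u = 1680.84 MeV

1681 MeV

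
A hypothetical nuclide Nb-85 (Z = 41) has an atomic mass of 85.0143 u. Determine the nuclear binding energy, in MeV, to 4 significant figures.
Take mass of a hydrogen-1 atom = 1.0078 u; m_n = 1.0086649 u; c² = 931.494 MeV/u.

Σm = 41·m(¹H) + 44·m_n = 41.3198 + 44.3812556 = 85.7010556 u
The mass defect is 85.7010556 − 85.0143 = 0.6867556 u.
Binding energy = Δm·c² = 0.6867556 × 931.494 MeV/u = 639.709 MeV

639.7 MeV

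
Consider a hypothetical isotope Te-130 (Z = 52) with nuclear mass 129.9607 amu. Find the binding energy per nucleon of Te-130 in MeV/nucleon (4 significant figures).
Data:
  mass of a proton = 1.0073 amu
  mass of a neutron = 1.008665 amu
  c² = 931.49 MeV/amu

7.844 MeV/nucleon

Mass of separated nucleons = 52(1.0073) + 78(1.008665) = 52.3796 + 78.675870 = 131.055470 amu
The mass defect is 131.055470 − 129.9607 = 1.094770 amu.
Binding energy = Δm·c² = 1.094770 × 931.49 MeV/amu = 1019.77 MeV
BE/A = 1019.77 MeV / 130 = 7.844 MeV/nucleon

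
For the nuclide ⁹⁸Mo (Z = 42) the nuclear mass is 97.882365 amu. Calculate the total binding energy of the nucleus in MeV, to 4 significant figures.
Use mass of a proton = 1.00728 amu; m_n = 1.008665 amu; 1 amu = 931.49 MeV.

With 42 protons and 56 neutrons (A = 98):
Total constituent mass: 42 × 1.00728 + 56 × 1.008665 = 98.791000 amu
Δm = 98.791000 − 97.882365 = 0.908635 amu
Converting to energy: 0.908635 amu × 931.49 MeV/amu = 846.384 MeV

846.4 MeV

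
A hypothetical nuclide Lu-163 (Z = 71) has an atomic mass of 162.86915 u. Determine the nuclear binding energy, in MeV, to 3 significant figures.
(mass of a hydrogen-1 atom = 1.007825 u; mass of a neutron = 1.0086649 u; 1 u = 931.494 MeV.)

Z = 71, so N = A − Z = 163 − 71 = 92.
Σm = 71·m(¹H) + 92·m_n = 71.555575 + 92.7971708 = 164.3527458 u
The mass defect is 164.3527458 − 162.86915 = 1.4835958 u.
E_B = 1.4835958 × 931.494 = 1381.96 MeV

1380 MeV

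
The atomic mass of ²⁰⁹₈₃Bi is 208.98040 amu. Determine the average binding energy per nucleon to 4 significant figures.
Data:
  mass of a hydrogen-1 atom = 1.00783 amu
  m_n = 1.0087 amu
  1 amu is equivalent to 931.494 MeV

The nucleus contains 83 protons and 209 − 83 = 126 neutrons.
Mass of separated nucleons = 83(1.00783) + 126(1.0087) = 83.64989 + 127.0962 = 210.74609 amu
The mass defect is 210.74609 − 208.98040 = 1.76569 amu.
Binding energy = Δm·c² = 1.76569 × 931.494 MeV/amu = 1644.73 MeV
BE/A = 1644.73 MeV / 209 = 7.870 MeV/nucleon

7.870 MeV/nucleon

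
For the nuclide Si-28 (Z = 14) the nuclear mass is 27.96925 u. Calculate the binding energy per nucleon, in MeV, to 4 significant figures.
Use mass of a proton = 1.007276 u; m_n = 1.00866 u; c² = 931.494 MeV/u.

With 14 protons and 14 neutrons (A = 28):
Mass of separated nucleons = 14(1.007276) + 14(1.00866) = 14.101864 + 14.12124 = 28.223104 u
Δm = 28.223104 − 27.96925 = 0.253854 u
Converting to energy: 0.253854 u × 931.494 MeV/u = 236.463 MeV
BE/A = 236.463 MeV / 28 = 8.445 MeV/nucleon

8.445 MeV/nucleon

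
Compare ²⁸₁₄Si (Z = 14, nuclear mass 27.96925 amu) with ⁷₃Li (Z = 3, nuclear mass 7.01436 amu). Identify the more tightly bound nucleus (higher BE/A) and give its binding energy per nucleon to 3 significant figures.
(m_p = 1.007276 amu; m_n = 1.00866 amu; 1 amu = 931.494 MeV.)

²⁸₁₄Si: Σm = 14(1.007276) + 14(1.00866) = 28.223104 amu; Δm = 0.253854 amu; E_B = 236.46 MeV; E_B/A = 8.445 MeV
⁷₃Li: Σm = 3(1.007276) + 4(1.00866) = 7.056468 amu; Δm = 0.042108 amu; E_B = 39.223 MeV; E_B/A = 5.603 MeV
²⁸₁₄Si has the higher binding energy per nucleon, so it is the more tightly bound nucleus.

²⁸₁₄Si; 8.45 MeV/nucleon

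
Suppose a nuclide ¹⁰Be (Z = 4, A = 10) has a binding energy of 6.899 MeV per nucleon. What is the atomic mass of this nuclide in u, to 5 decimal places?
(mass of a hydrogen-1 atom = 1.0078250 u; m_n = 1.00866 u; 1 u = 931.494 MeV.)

Total binding energy = 10 × 6.899 = 68.990 MeV
Mass defect = 68.990 MeV / (931.494 MeV/u) = 0.0740638 u
Constituent mass = 4(1.0078250) + 6(1.00866) = 10.0832600 u
Atomic mass = 10.0832600 − 0.0740638 = 10.0091962 u ≈ 10.00920 u (to 5 decimal places)

10.00920 u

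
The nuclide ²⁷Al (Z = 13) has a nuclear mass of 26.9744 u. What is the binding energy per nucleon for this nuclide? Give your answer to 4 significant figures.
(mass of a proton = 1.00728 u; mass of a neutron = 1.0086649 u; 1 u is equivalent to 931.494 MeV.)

8.333 MeV/nucleon

Mass of separated nucleons = 13(1.00728) + 14(1.0086649) = 13.09464 + 14.1213086 = 27.2159486 u
Mass defect Δm = 27.2159486 − 26.9744 = 0.2415486 u
E_B = 0.2415486 × 931.494 = 225.001 MeV
Dividing by A = 27 gives 8.333 MeV per nucleon.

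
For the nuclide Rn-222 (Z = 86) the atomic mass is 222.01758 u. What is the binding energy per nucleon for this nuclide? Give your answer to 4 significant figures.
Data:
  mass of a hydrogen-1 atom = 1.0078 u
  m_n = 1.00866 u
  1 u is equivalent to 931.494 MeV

Σm = 86·m(¹H) + 136·m_n = 86.6708 + 137.17776 = 223.84856 u
Mass defect Δm = 223.84856 − 222.01758 = 1.83098 u
Converting to energy: 1.83098 u × 931.494 MeV/u = 1705.55 MeV
Per nucleon: 1705.55 / 222 = 7.683 MeV

7.683 MeV/nucleon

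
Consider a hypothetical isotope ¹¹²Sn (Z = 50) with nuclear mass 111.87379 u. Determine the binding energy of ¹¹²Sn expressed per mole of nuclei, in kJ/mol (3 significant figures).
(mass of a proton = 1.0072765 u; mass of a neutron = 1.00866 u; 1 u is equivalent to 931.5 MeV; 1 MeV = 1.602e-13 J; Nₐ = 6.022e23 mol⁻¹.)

The nucleus contains 50 protons and 112 − 50 = 62 neutrons.
Mass of separated nucleons = 50(1.0072765) + 62(1.00866) = 50.3638250 + 62.53692 = 112.9007450 u
The mass defect is 112.9007450 − 111.87379 = 1.0269550 u.
Converting to energy: 1.0269550 u × 931.5 MeV/u = 956.609 MeV
Per nucleus in joules: 956.609 MeV × 1.602e-13 J/MeV = 1.5325e-10 J
Per mole: 1.5325e-10 J × 6.022e23 mol⁻¹ = 9.2287e+13 J/mol

9.23e+10 kJ/mol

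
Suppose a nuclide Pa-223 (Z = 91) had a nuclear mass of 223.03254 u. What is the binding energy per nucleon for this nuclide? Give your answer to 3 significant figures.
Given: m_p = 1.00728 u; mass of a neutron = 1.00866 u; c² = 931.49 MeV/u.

Σm = 91·m_p + 132·m_n = 91.66248 + 133.14312 = 224.80560 u
The mass defect is 224.80560 − 223.03254 = 1.77306 u.
E_B = 1.77306 × 931.49 = 1651.59 MeV
Dividing by A = 223 gives 7.406 MeV per nucleon.

7.41 MeV/nucleon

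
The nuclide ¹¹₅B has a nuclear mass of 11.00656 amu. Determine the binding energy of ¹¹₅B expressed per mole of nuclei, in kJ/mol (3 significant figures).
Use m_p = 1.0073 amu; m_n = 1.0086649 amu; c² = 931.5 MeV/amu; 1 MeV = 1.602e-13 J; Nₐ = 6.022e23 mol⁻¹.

7.36e+09 kJ/mol

Z = 5, so N = A − Z = 11 − 5 = 6.
Total constituent mass: 5 × 1.0073 + 6 × 1.0086649 = 11.0884894 amu
Mass defect Δm = 11.0884894 − 11.00656 = 0.0819294 amu
Converting to energy: 0.0819294 amu × 931.5 MeV/amu = 76.3172 MeV
Per nucleus in joules: 76.3172 MeV × 1.602e-13 J/MeV = 1.2226e-11 J
Per mole: 1.2226e-11 J × 6.022e23 mol⁻¹ = 7.3625e+12 J/mol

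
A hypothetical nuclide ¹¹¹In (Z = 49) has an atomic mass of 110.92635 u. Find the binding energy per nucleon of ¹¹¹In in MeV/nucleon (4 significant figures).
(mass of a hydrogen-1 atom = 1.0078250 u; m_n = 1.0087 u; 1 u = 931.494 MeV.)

8.362 MeV/nucleon

Σm = 49·m(¹H) + 62·m_n = 49.3834250 + 62.5394 = 111.9228250 u
Δm = 111.9228250 − 110.92635 = 0.9964750 u
Binding energy = Δm·c² = 0.9964750 × 931.494 MeV/u = 928.210 MeV
Dividing by A = 111 gives 8.362 MeV per nucleon.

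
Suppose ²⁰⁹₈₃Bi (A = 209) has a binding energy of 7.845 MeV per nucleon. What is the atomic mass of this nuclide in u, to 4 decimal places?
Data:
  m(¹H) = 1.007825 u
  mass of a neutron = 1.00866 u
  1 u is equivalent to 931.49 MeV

208.9804 u

Total binding energy = 209 × 7.845 = 1639.605 MeV
Mass defect = 1639.605 MeV / (931.49 MeV/u) = 1.760196 u
Constituent mass = 83(1.007825) + 126(1.00866) = 210.740635 u
Atomic mass = 210.740635 − 1.760196 = 208.980439 u ≈ 208.9804 u (to 4 decimal places)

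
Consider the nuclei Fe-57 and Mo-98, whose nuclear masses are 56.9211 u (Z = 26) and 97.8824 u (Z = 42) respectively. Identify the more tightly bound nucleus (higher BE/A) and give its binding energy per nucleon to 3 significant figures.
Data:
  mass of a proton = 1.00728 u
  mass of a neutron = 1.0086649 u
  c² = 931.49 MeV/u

Fe-57; 8.77 MeV/nucleon

Fe-57: Σm = 26(1.00728) + 31(1.0086649) = 57.4578919 u; Δm = 0.5367919 u; E_B = 500.02 MeV; E_B/A = 8.772 MeV
Mo-98: Σm = 42(1.00728) + 56(1.0086649) = 98.7909944 u; Δm = 0.9085944 u; E_B = 846.35 MeV; E_B/A = 8.636 MeV
Fe-57 has the higher binding energy per nucleon, so it is the more tightly bound nucleus.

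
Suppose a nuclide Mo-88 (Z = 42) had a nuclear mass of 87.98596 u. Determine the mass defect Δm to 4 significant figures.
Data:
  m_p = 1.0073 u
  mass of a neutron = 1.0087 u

0.7208 u

Z = 42, so N = A − Z = 88 − 42 = 46.
Total constituent mass: 42 × 1.0073 + 46 × 1.0087 = 88.7068 u
The mass defect is 88.7068 − 87.98596 = 0.72084 u.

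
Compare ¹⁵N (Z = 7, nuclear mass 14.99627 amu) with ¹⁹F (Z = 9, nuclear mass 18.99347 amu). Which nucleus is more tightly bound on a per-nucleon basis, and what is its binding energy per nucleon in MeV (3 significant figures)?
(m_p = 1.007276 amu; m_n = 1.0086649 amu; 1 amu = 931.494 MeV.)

¹⁹F; 7.78 MeV/nucleon

¹⁵N: Σm = 7(1.007276) + 8(1.0086649) = 15.1202512 amu; Δm = 0.1239812 amu; E_B = 115.49 MeV; E_B/A = 7.699 MeV
¹⁹F: Σm = 9(1.007276) + 10(1.0086649) = 19.1521330 amu; Δm = 0.1586630 amu; E_B = 147.794 MeV; E_B/A = 7.779 MeV
¹⁹F has the higher binding energy per nucleon, so it is the more tightly bound nucleus.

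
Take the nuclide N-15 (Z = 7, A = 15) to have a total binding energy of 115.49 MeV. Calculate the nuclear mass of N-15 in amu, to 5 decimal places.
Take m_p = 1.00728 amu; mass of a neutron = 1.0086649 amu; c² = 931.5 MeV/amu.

14.99630 amu

Mass defect = 115.49 MeV / (931.5 MeV/amu) = 0.1239828 amu
Constituent mass = 7(1.00728) + 8(1.0086649) = 15.1202792 amu
Nuclear mass = 15.1202792 − 0.1239828 = 14.9962964 amu ≈ 14.99630 amu (to 5 decimal places)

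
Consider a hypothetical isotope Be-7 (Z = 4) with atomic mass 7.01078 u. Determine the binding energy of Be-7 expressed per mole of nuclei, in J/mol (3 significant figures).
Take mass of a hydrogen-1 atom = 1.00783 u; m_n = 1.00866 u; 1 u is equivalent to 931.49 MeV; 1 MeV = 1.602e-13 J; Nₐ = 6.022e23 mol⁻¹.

4.18e+12 J/mol

The nucleus contains 4 protons and 7 − 4 = 3 neutrons.
Total constituent mass: 4 × 1.00783 + 3 × 1.00866 = 7.05730 u
The mass defect is 7.05730 − 7.01078 = 0.04652 u.
E_B = 0.04652 × 931.49 = 43.3329 MeV
Per nucleus in joules: 43.3329 MeV × 1.602e-13 J/MeV = 6.9419e-12 J
Per mole: 6.9419e-12 J × 6.022e23 mol⁻¹ = 4.1804e+12 J/mol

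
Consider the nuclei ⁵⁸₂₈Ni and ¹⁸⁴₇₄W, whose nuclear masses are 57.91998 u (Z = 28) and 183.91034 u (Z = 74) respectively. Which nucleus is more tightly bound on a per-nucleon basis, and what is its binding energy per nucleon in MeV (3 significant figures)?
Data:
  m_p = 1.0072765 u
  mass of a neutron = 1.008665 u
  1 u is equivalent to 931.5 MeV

⁵⁸₂₈Ni; 8.73 MeV/nucleon

⁵⁸₂₈Ni: Σm = 28(1.0072765) + 30(1.008665) = 58.4636920 u; Δm = 0.5437120 u; E_B = 506.47 MeV; E_B/A = 8.732 MeV
¹⁸⁴₇₄W: Σm = 74(1.0072765) + 110(1.008665) = 185.4916110 u; Δm = 1.5812710 u; E_B = 1473.0 MeV; E_B/A = 8.005 MeV
⁵⁸₂₈Ni has the higher binding energy per nucleon, so it is the more tightly bound nucleus.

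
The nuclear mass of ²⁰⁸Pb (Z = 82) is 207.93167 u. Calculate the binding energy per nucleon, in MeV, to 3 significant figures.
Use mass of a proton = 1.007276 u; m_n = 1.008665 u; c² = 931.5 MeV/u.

The nucleus contains 82 protons and 208 − 82 = 126 neutrons.
Σm = 82·m_p + 126·m_n = 82.596632 + 127.091790 = 209.688422 u
Mass defect Δm = 209.688422 − 207.93167 = 1.756752 u
Converting to energy: 1.756752 u × 931.5 MeV/u = 1636.41 MeV
BE/A = 1636.41 MeV / 208 = 7.867 MeV/nucleon

7.87 MeV/nucleon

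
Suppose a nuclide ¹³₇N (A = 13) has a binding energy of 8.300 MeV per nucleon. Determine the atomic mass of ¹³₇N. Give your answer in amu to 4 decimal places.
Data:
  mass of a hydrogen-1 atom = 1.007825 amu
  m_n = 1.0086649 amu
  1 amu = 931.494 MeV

12.9909 amu

Total binding energy = 13 × 8.300 = 107.900 MeV
Mass defect = 107.900 MeV / (931.494 MeV/amu) = 0.115835 amu
Constituent mass = 7(1.007825) + 6(1.0086649) = 13.1067644 amu
Atomic mass = 13.1067644 − 0.115835 = 12.9909294 amu ≈ 12.9909 amu (to 4 decimal places)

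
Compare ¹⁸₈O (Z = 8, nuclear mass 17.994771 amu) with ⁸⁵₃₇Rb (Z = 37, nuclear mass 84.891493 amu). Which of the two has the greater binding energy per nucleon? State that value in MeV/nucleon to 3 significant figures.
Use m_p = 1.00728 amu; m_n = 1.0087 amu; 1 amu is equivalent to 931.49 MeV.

¹⁸₈O: Σm = 8(1.00728) + 10(1.0087) = 18.14524 amu; Δm = 0.150469 amu; E_B = 140.16 MeV; E_B/A = 7.787 MeV
⁸⁵₃₇Rb: Σm = 37(1.00728) + 48(1.0087) = 85.68696 amu; Δm = 0.795467 amu; E_B = 740.97 MeV; E_B/A = 8.717 MeV
⁸⁵₃₇Rb has the higher binding energy per nucleon, so it is the more tightly bound nucleus.

⁸⁵₃₇Rb; 8.72 MeV/nucleon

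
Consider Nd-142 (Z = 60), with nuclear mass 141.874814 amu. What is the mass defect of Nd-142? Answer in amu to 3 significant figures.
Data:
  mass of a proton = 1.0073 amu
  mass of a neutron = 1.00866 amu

Σm = 60·m_p + 82·m_n = 60.4380 + 82.71012 = 143.14812 amu
Δm = 143.14812 − 141.874814 = 1.273306 amu

1.27 amu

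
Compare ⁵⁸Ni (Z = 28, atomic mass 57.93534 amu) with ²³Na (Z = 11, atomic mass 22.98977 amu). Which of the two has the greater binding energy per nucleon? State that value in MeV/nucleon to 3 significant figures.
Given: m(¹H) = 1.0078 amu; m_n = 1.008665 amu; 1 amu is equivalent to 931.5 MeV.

⁵⁸Ni: Σm = 28(1.0078) + 30(1.008665) = 58.478350 amu; Δm = 0.543010 amu; E_B = 505.81 MeV; E_B/A = 8.721 MeV
²³Na: Σm = 11(1.0078) + 12(1.008665) = 23.189780 amu; Δm = 0.200010 amu; E_B = 186.31 MeV; E_B/A = 8.100 MeV
⁵⁸Ni has the higher binding energy per nucleon, so it is the more tightly bound nucleus.

⁵⁸Ni; 8.72 MeV/nucleon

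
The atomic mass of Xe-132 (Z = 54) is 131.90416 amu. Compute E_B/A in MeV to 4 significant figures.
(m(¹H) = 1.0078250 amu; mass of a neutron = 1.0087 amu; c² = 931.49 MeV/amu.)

Z = 54, so N = A − Z = 132 − 54 = 78.
Total constituent mass: 54 × 1.0078250 + 78 × 1.0087 = 133.1011500 amu
Mass defect Δm = 133.1011500 − 131.90416 = 1.1969900 amu
E_B = 1.1969900 × 931.49 = 1114.98 MeV
Per nucleon: 1114.98 / 132 = 8.447 MeV

8.447 MeV/nucleon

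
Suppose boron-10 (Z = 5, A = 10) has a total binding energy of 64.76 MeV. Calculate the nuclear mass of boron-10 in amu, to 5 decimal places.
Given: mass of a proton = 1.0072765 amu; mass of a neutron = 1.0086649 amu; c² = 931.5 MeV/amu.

10.01018 amu

Mass defect = 64.76 MeV / (931.5 MeV/amu) = 0.0695223 amu
Constituent mass = 5(1.0072765) + 5(1.0086649) = 10.0797070 amu
Nuclear mass = 10.0797070 − 0.0695223 = 10.0101847 amu ≈ 10.01018 amu (to 5 decimal places)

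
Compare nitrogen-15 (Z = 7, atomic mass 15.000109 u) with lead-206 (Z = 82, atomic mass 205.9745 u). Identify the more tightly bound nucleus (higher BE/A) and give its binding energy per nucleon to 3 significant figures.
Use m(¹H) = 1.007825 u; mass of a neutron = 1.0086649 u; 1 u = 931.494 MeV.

nitrogen-15: Σm = 7(1.007825) + 8(1.0086649) = 15.1240942 u; Δm = 0.1239852 u; E_B = 115.49 MeV; E_B/A = 7.699 MeV
lead-206: Σm = 82(1.007825) + 124(1.0086649) = 207.7160976 u; Δm = 1.7415976 u; E_B = 1622.3 MeV; E_B/A = 7.875 MeV
lead-206 has the higher binding energy per nucleon, so it is the more tightly bound nucleus.

lead-206; 7.88 MeV/nucleon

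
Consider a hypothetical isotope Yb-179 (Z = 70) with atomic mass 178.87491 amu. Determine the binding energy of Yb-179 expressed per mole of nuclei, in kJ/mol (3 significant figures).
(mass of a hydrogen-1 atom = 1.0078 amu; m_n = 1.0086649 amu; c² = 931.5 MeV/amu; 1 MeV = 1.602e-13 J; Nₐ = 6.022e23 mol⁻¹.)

1.45e+11 kJ/mol

Z = 70, so N = A − Z = 179 − 70 = 109.
Σm = 70·m(¹H) + 109·m_n = 70.5460 + 109.9444741 = 180.4904741 amu
Δm = 180.4904741 − 178.87491 = 1.6155641 amu
E_B = 1.6155641 × 931.5 = 1504.90 MeV
Per nucleus in joules: 1504.90 MeV × 1.602e-13 J/MeV = 2.4108e-10 J
Per mole: 2.4108e-10 J × 6.022e23 mol⁻¹ = 1.4518e+14 J/mol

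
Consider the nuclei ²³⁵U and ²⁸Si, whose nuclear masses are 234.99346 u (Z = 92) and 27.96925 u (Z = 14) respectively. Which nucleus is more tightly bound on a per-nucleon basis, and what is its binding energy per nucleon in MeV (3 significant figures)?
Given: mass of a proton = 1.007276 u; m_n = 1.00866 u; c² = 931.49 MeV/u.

²³⁵U: Σm = 92(1.007276) + 143(1.00866) = 236.907772 u; Δm = 1.914312 u; E_B = 1783.2 MeV; E_B/A = 7.588 MeV
²⁸Si: Σm = 14(1.007276) + 14(1.00866) = 28.223104 u; Δm = 0.253854 u; E_B = 236.46 MeV; E_B/A = 8.445 MeV
²⁸Si has the higher binding energy per nucleon, so it is the more tightly bound nucleus.

²⁸Si; 8.45 MeV/nucleon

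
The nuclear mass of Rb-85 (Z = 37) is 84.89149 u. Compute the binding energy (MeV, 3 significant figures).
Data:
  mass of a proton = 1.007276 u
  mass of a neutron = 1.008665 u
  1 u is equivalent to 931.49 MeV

739 MeV

Total constituent mass: 37 × 1.007276 + 48 × 1.008665 = 85.685132 u
Mass defect Δm = 85.685132 − 84.89149 = 0.793642 u
Converting to energy: 0.793642 u × 931.49 MeV/u = 739.270 MeV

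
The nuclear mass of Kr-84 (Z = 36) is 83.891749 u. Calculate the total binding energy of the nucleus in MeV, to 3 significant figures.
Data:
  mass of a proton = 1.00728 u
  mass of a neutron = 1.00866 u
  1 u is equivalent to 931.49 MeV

Z = 36, so N = A − Z = 84 − 36 = 48.
Mass of separated nucleons = 36(1.00728) + 48(1.00866) = 36.26208 + 48.41568 = 84.67776 u
The mass defect is 84.67776 − 83.891749 = 0.786011 u.
Converting to energy: 0.786011 u × 931.49 MeV/u = 732.161 MeV

732 MeV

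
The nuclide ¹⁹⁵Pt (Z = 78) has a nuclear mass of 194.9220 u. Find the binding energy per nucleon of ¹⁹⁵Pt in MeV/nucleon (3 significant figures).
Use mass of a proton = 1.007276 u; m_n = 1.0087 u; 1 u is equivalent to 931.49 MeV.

7.95 MeV/nucleon

Z = 78, so N = A − Z = 195 − 78 = 117.
Total constituent mass: 78 × 1.007276 + 117 × 1.0087 = 196.585428 u
Δm = 196.585428 − 194.9220 = 1.663428 u
Binding energy = Δm·c² = 1.663428 × 931.49 MeV/u = 1549.47 MeV
Dividing by A = 195 gives 7.946 MeV per nucleon.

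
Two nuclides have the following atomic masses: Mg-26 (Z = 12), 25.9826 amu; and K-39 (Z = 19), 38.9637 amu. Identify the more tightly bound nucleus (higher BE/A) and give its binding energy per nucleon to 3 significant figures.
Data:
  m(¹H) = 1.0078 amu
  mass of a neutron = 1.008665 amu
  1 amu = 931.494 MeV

Mg-26: Σm = 12(1.0078) + 14(1.008665) = 26.214910 amu; Δm = 0.232310 amu; E_B = 216.40 MeV; E_B/A = 8.323 MeV
K-39: Σm = 19(1.0078) + 20(1.008665) = 39.321500 amu; Δm = 0.357800 amu; E_B = 333.29 MeV; E_B/A = 8.546 MeV
K-39 has the higher binding energy per nucleon, so it is the more tightly bound nucleus.

K-39; 8.55 MeV/nucleon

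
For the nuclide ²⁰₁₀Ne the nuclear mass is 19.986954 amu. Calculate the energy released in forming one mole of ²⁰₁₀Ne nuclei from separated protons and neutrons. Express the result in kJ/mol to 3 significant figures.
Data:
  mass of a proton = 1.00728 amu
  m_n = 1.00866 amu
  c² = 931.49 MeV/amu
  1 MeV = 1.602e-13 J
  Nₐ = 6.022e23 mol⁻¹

1.55e+10 kJ/mol

Total constituent mass: 10 × 1.00728 + 10 × 1.00866 = 20.15940 amu
The mass defect is 20.15940 − 19.986954 = 0.172446 amu.
Binding energy = Δm·c² = 0.172446 × 931.49 MeV/amu = 160.632 MeV
Per nucleus in joules: 160.632 MeV × 1.602e-13 J/MeV = 2.5733e-11 J
Per mole: 2.5733e-11 J × 6.022e23 mol⁻¹ = 1.5496e+13 J/mol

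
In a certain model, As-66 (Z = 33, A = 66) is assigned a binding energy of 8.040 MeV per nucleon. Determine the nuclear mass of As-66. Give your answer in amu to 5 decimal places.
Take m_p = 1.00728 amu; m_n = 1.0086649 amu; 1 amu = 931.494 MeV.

65.95652 amu

Total binding energy = 66 × 8.040 = 530.640 MeV
Mass defect = 530.640 MeV / (931.494 MeV/amu) = 0.5696655 amu
Constituent mass = 33(1.00728) + 33(1.0086649) = 66.5261817 amu
Nuclear mass = 66.5261817 − 0.5696655 = 65.9565162 amu ≈ 65.95652 amu (to 5 decimal places)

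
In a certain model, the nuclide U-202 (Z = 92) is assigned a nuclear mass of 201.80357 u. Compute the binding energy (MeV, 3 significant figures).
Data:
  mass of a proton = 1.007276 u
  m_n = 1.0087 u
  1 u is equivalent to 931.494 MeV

Σm = 92·m_p + 110·m_n = 92.669392 + 110.9570 = 203.626392 u
Δm = 203.626392 − 201.80357 = 1.822822 u
Converting to energy: 1.822822 u × 931.494 MeV/u = 1697.95 MeV

1700 MeV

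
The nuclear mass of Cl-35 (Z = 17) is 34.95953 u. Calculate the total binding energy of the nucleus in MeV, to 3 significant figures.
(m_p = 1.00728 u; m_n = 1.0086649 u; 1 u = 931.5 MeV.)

The nucleus contains 17 protons and 35 − 17 = 18 neutrons.
Mass of separated nucleons = 17(1.00728) + 18(1.0086649) = 17.12376 + 18.1559682 = 35.2797282 u
Δm = 35.2797282 − 34.95953 = 0.3201982 u
E_B = 0.3201982 × 931.5 = 298.265 MeV

298 MeV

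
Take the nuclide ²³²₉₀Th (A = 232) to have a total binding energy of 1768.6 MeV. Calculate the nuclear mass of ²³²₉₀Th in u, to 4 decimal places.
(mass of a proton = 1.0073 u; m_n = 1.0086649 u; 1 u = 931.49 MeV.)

231.9887 u

Mass defect = 1768.6 MeV / (931.49 MeV/u) = 1.898678 u
Constituent mass = 90(1.0073) + 142(1.0086649) = 233.8874158 u
Nuclear mass = 233.8874158 − 1.898678 = 231.9887378 u ≈ 231.9887 u (to 4 decimal places)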